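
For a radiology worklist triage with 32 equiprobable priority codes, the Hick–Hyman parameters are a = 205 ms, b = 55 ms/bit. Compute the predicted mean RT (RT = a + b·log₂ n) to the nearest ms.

log₂(32) = 5 bits, so RT = 205 + 55 × 5 ≈ 480.000 ms.

480 ms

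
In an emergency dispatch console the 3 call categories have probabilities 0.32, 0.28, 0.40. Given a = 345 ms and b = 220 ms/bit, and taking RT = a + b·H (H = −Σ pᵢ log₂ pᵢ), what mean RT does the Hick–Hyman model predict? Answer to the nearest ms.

690 ms

H = 0.32·log₂(1/0.32) + 0.28·log₂(1/0.28) + 0.40·log₂(1/0.40) = 1.5690 bits.
RT = 345 + 220 × 1.5690 = 690.19 ms.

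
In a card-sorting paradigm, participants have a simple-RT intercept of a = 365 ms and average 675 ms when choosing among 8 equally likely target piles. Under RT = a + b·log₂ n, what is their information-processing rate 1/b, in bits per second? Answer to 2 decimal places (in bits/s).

9.68 bits/s

b = (675 − 365)/log₂ 8 = 310/3 = 103.333 ms per bit = 0.10333 s/bit; the reciprocal is 9.677 bits/s.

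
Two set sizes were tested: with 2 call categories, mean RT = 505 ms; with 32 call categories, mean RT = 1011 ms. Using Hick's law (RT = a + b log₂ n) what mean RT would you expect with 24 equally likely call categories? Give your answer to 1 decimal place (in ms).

With log₂ n on the abscissa the relation is linear; from the two conditions:
  b = (1011 − 505) / (log₂ 32 − log₂ 2) = 506 / (5 − 1) = 126.500 ms/bit
  a = 505 − 126.500 × 1 = 378.500 ms
Then RT(24) = 378.500 + 126.500 × log₂ 24 = 378.500 + 126.500 × 4.5850 ≈ 958.498 ms.

958.5 ms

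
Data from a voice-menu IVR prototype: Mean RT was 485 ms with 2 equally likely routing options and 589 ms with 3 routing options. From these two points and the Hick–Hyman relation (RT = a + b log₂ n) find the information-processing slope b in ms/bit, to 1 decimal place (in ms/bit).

b = (RT₂ − RT₁)/(log₂ n₂ − log₂ n₁) = (589 − 485)/(1.5850 − 1) = 177.789 ms/bit.

177.8 ms/bit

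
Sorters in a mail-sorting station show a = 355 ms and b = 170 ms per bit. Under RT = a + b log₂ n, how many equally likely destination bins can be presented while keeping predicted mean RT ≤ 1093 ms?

Information budget: (1093 − 355)/170 = 4.3412 bits, so n ≤ 2^4.3412 = 20.269 → at most 20.

20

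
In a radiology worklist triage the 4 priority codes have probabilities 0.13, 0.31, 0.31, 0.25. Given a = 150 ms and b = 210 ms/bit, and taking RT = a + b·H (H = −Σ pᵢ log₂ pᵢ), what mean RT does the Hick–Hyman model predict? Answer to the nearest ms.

H = 0.13·log₂(1/0.13) + 0.31·log₂(1/0.31) + 0.31·log₂(1/0.31) + 0.25·log₂(1/0.25) = 1.9302 bits.
RT = 150 + 210 × 1.9302 = 555.35 ms.

555 ms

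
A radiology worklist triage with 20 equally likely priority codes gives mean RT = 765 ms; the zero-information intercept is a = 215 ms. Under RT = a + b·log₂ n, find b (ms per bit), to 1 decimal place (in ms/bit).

20 alternatives carry log₂ 20 = 4.3219 bits; the choice cost is 765 − 215 = 550 ms, so b = 550/4.3219 = 127.258 ms/bit.

127.3 ms/bit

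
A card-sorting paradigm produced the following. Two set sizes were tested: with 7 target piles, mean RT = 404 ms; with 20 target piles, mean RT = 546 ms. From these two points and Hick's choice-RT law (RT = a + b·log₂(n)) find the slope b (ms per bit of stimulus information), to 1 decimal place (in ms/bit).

93.8 ms/bit

b = (RT₂ − RT₁)/(log₂ n₂ − log₂ n₁) = (546 − 404)/(4.3219 − 2.8074) = 93.756 ms/bit.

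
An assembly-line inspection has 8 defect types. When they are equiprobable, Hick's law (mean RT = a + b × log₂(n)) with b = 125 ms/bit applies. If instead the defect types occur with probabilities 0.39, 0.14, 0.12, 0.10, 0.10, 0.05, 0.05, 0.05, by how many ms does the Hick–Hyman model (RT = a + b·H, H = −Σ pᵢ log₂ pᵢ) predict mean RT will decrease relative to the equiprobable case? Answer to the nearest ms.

49 ms

The RT saving is b·ΔH. Equiprobable H₀ = log₂(8) = 3.0000 bits; with the given probabilities H = 2.6066 bits.
b·(H₀ − H) = 125 × (3.0000 − 2.6066) = 49.17 ms.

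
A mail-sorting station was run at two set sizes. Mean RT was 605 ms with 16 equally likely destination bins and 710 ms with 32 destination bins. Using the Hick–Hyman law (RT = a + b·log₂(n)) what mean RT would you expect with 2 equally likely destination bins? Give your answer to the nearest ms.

290 ms

With log₂ n on the abscissa the relation is linear; from the two conditions:
  b = (710 − 605) / (log₂ 32 − log₂ 16) = 105 / (5 − 4) = 105 ms/bit
  a = 605 − 105 × 4 = 185 ms
Then RT(2) = 185 + 105 × log₂ 2 = 185 + 105 × 1 ≈ 290.000 ms.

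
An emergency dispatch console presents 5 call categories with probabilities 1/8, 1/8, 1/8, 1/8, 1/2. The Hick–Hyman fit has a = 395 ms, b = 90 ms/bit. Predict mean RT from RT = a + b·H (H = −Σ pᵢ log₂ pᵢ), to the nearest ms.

H = −Σ pᵢ log₂ pᵢ = 0.125·3 + 0.125·3 + 0.125·3 + 0.125·3 + 0.5·1 = 2.000 bits.
RT = 395 + 90 × 2.000 = 575.00 ms.

575 ms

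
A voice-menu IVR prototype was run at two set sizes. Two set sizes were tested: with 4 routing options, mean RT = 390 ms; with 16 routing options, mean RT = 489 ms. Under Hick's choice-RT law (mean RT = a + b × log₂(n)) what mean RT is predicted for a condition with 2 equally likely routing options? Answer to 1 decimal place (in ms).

RT is linear in log₂ n, so two points fix the line:
  b = (489 − 390) / (log₂ 16 − log₂ 4) = 99 / (4 − 2) = 49.500 ms/bit
  a = 390 − 49.500 × 2 = 291.000 ms
Then RT(2) = 291.000 + 49.500 × log₂ 2 = 291.000 + 49.500 × 1 ≈ 340.500 ms.

340.5 ms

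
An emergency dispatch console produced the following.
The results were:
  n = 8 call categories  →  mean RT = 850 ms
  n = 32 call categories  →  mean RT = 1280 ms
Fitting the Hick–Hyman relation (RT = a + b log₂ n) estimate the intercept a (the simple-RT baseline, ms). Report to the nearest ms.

205 ms

Slope: b = (1280 − 850) / (log₂ 32 − log₂ 8) = 430/2.0000 = 215 ms/bit.
Intercept: a = 850 − 215·log₂(8) = 205.000 ms.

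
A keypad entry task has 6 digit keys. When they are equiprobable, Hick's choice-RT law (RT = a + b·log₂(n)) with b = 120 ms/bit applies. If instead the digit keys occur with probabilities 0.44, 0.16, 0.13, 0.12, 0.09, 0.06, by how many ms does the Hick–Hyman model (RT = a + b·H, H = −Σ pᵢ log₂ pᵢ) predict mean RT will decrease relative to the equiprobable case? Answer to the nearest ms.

Equiprobable entropy H₀ = log₂ 6 = 2.5850 bits.
Skewed entropy H = −Σ pᵢ log₂ pᵢ = 2.2501 bits.
ΔRT = b·(H₀ − H) = 120 × 0.3349 = 40.19 ms.

40 ms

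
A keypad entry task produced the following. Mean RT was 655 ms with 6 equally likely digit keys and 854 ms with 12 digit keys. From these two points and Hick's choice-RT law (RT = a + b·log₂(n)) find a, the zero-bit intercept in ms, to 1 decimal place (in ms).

The slope on a log₂ axis is (854 − 655) / (3.5850 − 2.5850) = 199.000 ms/bit.
a = RT₁ − b·log₂ n₁ = 655 − 199.000 × 2.5850 = 140.592 ms.

140.6 ms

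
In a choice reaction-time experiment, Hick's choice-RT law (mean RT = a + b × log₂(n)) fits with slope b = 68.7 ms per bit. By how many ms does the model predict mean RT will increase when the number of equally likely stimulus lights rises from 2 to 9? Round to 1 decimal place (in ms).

149.1 ms

Only the slope matters, since a is common to both: ΔRT = b·log₂(n₂/n₁).
log₂(9) − log₂(2) = 3.1699 − 1 = 2.1699.
ΔRT = 68.7 × 2.1699 = 149.074 ms.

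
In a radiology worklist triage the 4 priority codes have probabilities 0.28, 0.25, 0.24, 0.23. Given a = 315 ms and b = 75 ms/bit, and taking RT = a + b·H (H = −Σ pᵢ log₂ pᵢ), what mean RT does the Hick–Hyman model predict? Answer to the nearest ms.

465 ms

H = 0.28·log₂(1/0.28) + 0.25·log₂(1/0.25) + 0.24·log₂(1/0.24) + 0.23·log₂(1/0.23) = 1.9960 bits.
RT = 315 + 75 × 1.9960 = 464.70 ms.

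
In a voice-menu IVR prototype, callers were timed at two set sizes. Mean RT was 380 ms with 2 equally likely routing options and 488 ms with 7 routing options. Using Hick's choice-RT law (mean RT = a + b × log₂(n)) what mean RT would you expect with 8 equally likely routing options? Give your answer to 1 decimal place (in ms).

RT is linear in log₂ n, so two points fix the line:
  b = (488 − 380) / (log₂ 7 − log₂ 2) = 108 / (2.8074 − 1) = 59.756 ms/bit
  a = 380 − 59.756 × 1 = 320.244 ms
Then RT(8) = 320.244 + 59.756 × log₂ 8 = 320.244 + 59.756 × 3 ≈ 499.512 ms.

499.5 ms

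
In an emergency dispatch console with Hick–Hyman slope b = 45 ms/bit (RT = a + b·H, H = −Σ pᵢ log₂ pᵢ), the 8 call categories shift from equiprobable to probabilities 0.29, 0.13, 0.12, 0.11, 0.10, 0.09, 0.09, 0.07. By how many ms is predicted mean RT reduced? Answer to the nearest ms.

7 ms

Equiprobable entropy H₀ = log₂ 8 = 3.0000 bits.
Skewed entropy H = −Σ pᵢ log₂ pᵢ = 2.8440 bits.
ΔRT = b·(H₀ − H) = 45 × 0.1560 = 7.02 ms.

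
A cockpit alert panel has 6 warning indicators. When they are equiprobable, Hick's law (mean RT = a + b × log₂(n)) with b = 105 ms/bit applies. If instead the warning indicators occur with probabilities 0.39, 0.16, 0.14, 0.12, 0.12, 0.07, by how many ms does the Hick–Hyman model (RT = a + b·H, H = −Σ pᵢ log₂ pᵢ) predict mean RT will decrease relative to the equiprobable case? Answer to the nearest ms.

24 ms

The RT saving is b·ΔH. Equiprobable H₀ = log₂(6) = 2.5850 bits; with the given probabilities H = 2.3526 bits.
b·(H₀ − H) = 105 × (2.5850 − 2.3526) = 24.40 ms.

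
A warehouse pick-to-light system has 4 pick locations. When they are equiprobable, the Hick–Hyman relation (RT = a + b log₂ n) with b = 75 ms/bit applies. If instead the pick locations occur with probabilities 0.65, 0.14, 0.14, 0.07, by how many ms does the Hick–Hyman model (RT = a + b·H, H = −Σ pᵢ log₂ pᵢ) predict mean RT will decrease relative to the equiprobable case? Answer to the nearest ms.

40 ms

The RT saving is b·ΔH. Equiprobable H₀ = log₂(4) = 2.0000 bits; with the given probabilities H = 1.4667 bits.
b·(H₀ − H) = 75 × (2.0000 − 1.4667) = 39.99 ms.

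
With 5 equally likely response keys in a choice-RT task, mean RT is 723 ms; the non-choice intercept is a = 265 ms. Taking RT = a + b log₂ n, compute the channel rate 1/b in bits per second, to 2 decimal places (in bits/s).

Choice component = 723 − 265 = 458 ms over log₂(5) = 2.3219 bits.
b = 458 / 2.3219 = 197.250 ms/bit, so 1/b = 5.070 bits/s.

5.07 bits/s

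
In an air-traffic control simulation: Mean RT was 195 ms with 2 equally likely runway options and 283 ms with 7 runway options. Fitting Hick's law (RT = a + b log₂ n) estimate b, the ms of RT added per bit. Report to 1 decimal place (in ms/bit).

The slope on a log₂ axis is (283 − 195) / (2.8074 − 1) = 48.690 ms/bit.

48.7 ms/bit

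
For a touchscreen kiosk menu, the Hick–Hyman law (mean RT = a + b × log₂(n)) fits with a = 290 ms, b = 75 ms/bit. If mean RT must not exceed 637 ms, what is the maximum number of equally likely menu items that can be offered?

Set 290 + 75·log₂ n ≤ 637 → log₂ n ≤ (637 − 290)/75 = 4.6267.
So n ≤ 2^4.6267 = 24.704; the largest integer n is 24.

24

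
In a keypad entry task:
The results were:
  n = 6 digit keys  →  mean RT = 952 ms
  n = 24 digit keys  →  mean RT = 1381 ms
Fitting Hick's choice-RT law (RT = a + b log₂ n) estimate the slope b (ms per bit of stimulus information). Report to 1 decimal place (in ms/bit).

214.5 ms/bit

b = (RT₂ − RT₁)/(log₂ n₂ − log₂ n₁) = (1381 − 952)/(4.5850 − 2.5850) = 214.500 ms/bit.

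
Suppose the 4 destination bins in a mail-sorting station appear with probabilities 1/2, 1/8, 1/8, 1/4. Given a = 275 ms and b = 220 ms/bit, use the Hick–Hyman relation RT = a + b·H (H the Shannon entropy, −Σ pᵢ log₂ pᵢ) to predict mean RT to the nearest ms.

660 ms

Each term −pᵢ log₂ pᵢ: 0.5·1 + 0.125·3 + 0.125·3 + 0.25·2; summed, H = 1.750 bits.
Mean RT = a + bH = 275 + 220·1.750 = 660.00 ms.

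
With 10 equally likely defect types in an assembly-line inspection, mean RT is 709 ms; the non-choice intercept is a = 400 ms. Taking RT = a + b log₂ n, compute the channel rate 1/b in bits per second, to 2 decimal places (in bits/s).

10.75 bits/s

Choice component = 709 − 400 = 309 ms over log₂(10) = 3.3219 bits.
b = 309 / 3.3219 = 93.018 ms/bit, so 1/b = 10.751 bits/s.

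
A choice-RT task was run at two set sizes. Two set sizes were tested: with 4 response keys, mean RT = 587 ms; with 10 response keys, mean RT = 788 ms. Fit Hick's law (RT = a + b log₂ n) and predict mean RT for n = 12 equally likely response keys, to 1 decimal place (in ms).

828.0 ms

With log₂ n on the abscissa the relation is linear; from the two conditions:
  b = (788 − 587) / (log₂ 10 − log₂ 4) = 201 / (3.3219 − 2) = 152.051 ms/bit
  a = 587 − 152.051 × 2 = 282.899 ms
Then RT(12) = 282.899 + 152.051 × log₂ 12 = 282.899 + 152.051 × 3.5850 ≈ 827.995 ms.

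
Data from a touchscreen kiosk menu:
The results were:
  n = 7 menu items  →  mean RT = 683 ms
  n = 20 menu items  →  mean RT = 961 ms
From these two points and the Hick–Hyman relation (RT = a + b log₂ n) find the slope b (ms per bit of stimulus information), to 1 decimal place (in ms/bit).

183.6 ms/bit

b = (RT₂ − RT₁)/(log₂ n₂ − log₂ n₁) = (961 − 683)/(4.3219 − 2.8074) = 183.550 ms/bit.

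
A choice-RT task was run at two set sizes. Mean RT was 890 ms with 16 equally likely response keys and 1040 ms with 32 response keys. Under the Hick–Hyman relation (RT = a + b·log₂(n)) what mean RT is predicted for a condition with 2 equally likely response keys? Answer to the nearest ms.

With log₂ n on the abscissa the relation is linear; from the two conditions:
  b = (1040 − 890) / (log₂ 32 − log₂ 16) = 150 / (5 − 4) = 150 ms/bit
  a = 890 − 150 × 4 = 290 ms
Then RT(2) = 290 + 150 × log₂ 2 = 290 + 150 × 1 ≈ 440.000 ms.

440 ms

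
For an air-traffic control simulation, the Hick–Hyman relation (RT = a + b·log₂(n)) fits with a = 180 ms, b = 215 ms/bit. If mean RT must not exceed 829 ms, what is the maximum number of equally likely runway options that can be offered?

215·log₂ n ≤ 829 − 180 = 649, giving log₂ n ≤ 3.0186 and n ≤ 8.104. The largest whole number is 8.

8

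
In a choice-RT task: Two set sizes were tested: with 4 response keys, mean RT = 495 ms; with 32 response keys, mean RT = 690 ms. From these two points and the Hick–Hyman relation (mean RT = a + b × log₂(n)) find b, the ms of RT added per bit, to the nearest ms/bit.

65 ms/bit

The slope on a log₂ axis is (690 − 495) / (5 − 2) = 65 ms/bit.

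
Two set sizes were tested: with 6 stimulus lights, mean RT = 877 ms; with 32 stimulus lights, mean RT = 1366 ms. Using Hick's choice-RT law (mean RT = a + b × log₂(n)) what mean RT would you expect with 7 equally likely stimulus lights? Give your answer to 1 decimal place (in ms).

Solve the two-equation system in a and b:
  b = (1366 − 877) / (log₂ 32 − log₂ 6) = 489 / (5 − 2.5850) = 202.481 ms/bit
  a = 877 − 202.481 × 2.5850 = 353.593 ms
Then RT(7) = 353.593 + 202.481 × log₂ 7 = 353.593 + 202.481 × 2.8074 ≈ 922.030 ms.

922.0 ms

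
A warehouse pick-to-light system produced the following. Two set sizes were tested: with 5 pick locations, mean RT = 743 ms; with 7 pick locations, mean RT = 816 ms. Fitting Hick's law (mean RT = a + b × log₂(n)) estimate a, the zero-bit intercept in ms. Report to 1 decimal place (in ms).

393.8 ms

Slope: b = (816 − 743) / (log₂ 7 − log₂ 5) = 73/0.4854 = 150.383 ms/bit.
Intercept: a = 743 − 150.383·log₂(5) = 393.821 ms.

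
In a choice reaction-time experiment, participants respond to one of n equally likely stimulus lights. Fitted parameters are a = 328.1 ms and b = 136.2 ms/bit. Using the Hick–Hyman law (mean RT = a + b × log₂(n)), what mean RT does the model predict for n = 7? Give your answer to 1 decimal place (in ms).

710.5 ms

log₂(7) = 2.8074 bits, so RT = 328.1 + 136.2 × 2.8074 ≈ 710.462 ms.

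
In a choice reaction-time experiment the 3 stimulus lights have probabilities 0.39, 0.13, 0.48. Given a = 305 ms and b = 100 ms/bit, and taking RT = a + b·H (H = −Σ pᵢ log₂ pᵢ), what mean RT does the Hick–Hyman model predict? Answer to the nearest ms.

Entropy contributions −pᵢ log₂ pᵢ: 0.5298, 0.3826, 0.5083; sum H = 1.4207 bits.
RT = a + bH = 305 + 100·1.4207 = 447.07 ms.

447 ms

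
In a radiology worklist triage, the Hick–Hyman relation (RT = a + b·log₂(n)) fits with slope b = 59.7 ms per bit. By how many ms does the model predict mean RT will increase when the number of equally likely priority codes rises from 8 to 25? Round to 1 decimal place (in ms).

ΔRT = (a + b log₂ n₂) − (a + b log₂ n₁) = b·(log₂ n₂ − log₂ n₁).
log₂(25) − log₂(8) = 4.6439 − 3 = 1.6439.
ΔRT = 59.7 × 1.6439 = 98.138 ms.

98.1 ms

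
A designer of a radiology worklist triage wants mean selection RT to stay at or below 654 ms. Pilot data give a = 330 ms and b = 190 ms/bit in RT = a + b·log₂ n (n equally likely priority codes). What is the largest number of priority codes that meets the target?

190·log₂ n ≤ 654 − 330 = 324, giving log₂ n ≤ 1.7053 and n ≤ 3.261. The largest whole number is 3.

3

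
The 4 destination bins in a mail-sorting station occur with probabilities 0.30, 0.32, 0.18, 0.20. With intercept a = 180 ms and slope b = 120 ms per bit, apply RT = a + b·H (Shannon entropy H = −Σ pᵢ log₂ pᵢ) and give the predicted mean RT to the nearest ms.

415 ms

Entropy contributions −pᵢ log₂ pᵢ: 0.5211, 0.5260, 0.4453, 0.4644; sum H = 1.9568 bits.
RT = a + bH = 180 + 120·1.9568 = 414.82 ms.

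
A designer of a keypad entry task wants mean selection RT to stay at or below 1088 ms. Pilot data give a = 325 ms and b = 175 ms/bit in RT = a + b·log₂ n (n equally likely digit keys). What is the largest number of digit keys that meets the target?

20

Set 325 + 175·log₂ n ≤ 1088 → log₂ n ≤ (1088 − 325)/175 = 4.3600.
So n ≤ 2^4.3600 = 20.535; the largest integer n is 20.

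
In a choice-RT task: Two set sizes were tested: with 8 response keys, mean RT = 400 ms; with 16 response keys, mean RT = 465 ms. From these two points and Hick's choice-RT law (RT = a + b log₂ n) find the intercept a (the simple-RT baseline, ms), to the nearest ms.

205 ms

b = (RT₂ − RT₁)/(log₂ n₂ − log₂ n₁) = (465 − 400)/(4 − 3) = 65 ms/bit.
Intercept: a = 400 − 65·log₂(8) = 205.000 ms.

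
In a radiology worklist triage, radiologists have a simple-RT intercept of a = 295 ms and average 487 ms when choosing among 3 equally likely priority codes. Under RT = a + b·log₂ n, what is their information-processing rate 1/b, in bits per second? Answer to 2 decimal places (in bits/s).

8.26 bits/s

Choice component = 487 − 295 = 192 ms over log₂(3) = 1.5850 bits.
b = 192 / 1.5850 = 121.139 ms/bit, so 1/b = 8.255 bits/s.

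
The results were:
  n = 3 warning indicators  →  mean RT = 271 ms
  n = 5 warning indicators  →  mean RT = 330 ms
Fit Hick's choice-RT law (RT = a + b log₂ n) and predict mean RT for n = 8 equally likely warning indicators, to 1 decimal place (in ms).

RT is linear in log₂ n, so two points fix the line:
  b = (330 − 271) / (log₂ 5 − log₂ 3) = 59 / (2.3219 − 1.5850) = 80.058 ms/bit
  a = 271 − 80.058 × 1.5850 = 144.111 ms
Then RT(8) = 144.111 + 80.058 × log₂ 8 = 144.111 + 80.058 × 3 ≈ 384.285 ms.

384.3 ms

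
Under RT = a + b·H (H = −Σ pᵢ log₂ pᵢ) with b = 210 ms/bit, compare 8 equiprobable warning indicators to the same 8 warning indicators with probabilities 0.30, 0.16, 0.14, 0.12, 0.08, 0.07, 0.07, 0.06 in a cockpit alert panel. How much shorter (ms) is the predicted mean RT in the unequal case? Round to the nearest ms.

46 ms

Equiprobable entropy H₀ = log₂ 8 = 3.0000 bits.
Skewed entropy H = −Σ pᵢ log₂ pᵢ = 2.7804 bits.
ΔRT = b·(H₀ − H) = 210 × 0.2196 = 46.11 ms.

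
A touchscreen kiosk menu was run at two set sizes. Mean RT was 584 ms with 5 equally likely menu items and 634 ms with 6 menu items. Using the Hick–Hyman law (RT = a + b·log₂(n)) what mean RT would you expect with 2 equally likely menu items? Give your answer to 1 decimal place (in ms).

Fit slope and intercept:
  b = (634 − 584) / (log₂ 6 − log₂ 5) = 50 / (2.5850 − 2.3219) = 190.089 ms/bit
  a = 584 − 190.089 × 2.3219 = 142.627 ms
Then RT(2) = 142.627 + 190.089 × log₂ 2 = 142.627 + 190.089 × 1 ≈ 332.716 ms.

332.7 ms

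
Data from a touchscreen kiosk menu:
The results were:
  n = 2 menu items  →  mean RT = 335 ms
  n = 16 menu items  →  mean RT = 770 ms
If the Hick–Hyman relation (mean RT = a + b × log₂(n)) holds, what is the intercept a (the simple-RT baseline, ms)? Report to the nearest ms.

190 ms

b = (RT₂ − RT₁)/(log₂ n₂ − log₂ n₁) = (770 − 335)/(4 − 1) = 145 ms/bit.
Intercept: a = 335 − 145·log₂(2) = 190.000 ms.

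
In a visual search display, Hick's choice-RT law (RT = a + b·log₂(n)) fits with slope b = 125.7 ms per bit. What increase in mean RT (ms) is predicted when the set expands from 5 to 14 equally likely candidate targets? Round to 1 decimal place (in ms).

The intercept a cancels: ΔRT = b·(log₂ n₂ − log₂ n₁) = b·log₂(n₂/n₁).
log₂(14) − log₂(5) = 3.8074 − 2.3219 = 1.4854.
ΔRT = 125.7 × 1.4854 = 186.718 ms.

186.7 ms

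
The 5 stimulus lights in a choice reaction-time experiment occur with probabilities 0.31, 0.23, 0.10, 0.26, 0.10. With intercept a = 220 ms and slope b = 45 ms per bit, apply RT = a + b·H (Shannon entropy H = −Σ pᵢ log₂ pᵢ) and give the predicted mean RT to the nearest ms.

H = 0.31·log₂(1/0.31) + 0.23·log₂(1/0.23) + 0.10·log₂(1/0.10) + 0.26·log₂(1/0.26) + 0.10·log₂(1/0.10) = 2.1811 bits.
RT = 220 + 45 × 2.1811 = 318.15 ms.

318 ms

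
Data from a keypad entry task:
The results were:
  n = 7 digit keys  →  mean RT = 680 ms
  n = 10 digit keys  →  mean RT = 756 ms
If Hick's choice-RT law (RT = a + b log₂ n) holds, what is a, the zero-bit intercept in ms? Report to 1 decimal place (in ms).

265.4 ms

The slope on a log₂ axis is (756 − 680) / (3.3219 − 2.8074) = 147.695 ms/bit.
Intercept: a = 680 − 147.695·log₂(7) = 265.367 ms.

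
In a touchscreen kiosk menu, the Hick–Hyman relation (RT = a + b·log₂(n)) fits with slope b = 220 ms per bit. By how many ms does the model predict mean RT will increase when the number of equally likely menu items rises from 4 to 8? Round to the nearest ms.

The intercept a cancels: ΔRT = b·(log₂ n₂ − log₂ n₁) = b·log₂(n₂/n₁).
log₂(8) − log₂(4) = log₂(8/4) = log₂(2) = 1.
ΔRT = 220 × 1.0000 = 220.000 ms.

220 ms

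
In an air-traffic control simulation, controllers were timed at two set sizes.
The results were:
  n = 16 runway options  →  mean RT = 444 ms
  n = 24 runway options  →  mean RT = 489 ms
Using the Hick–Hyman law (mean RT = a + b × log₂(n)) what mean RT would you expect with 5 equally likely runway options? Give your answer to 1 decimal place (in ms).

314.9 ms

Fit slope and intercept:
  b = (489 − 444) / (log₂ 24 − log₂ 16) = 45 / (4.5850 − 4) = 76.928 ms/bit
  a = 444 − 76.928 × 4 = 136.288 ms
Then RT(5) = 136.288 + 76.928 × log₂ 5 = 136.288 + 76.928 × 2.3219 ≈ 314.909 ms.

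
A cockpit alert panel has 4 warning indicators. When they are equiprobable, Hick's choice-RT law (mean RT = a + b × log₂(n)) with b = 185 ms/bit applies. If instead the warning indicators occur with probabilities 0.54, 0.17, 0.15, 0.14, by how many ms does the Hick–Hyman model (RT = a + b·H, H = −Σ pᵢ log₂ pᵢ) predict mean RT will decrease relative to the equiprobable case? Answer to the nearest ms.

The RT saving is b·ΔH. Equiprobable H₀ = log₂(4) = 2.0000 bits; with the given probabilities H = 1.7223 bits.
b·(H₀ − H) = 185 × (2.0000 − 1.7223) = 51.38 ms.

51 ms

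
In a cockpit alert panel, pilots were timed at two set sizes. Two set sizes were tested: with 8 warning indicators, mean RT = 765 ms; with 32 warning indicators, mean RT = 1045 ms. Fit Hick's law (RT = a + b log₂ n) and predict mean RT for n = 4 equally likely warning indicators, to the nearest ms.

625 ms

Fit slope and intercept:
  b = (1045 − 765) / (log₂ 32 − log₂ 8) = 280 / (5 − 3) = 140 ms/bit
  a = 765 − 140 × 3 = 345 ms
Then RT(4) = 345 + 140 × log₂ 4 = 345 + 140 × 2 ≈ 625.000 ms.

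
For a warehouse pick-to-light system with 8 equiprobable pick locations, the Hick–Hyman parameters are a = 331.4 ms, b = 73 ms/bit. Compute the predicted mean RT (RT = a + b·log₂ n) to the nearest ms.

log₂(8) = 3 bits, so RT = 331.4 + 73 × 3 ≈ 550.400 ms.

550 ms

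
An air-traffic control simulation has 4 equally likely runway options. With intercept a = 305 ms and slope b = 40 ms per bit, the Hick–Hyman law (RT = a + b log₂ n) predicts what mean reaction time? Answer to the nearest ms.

385 ms

log₂(4) = 2 bits, so RT = 305 + 40 × 2 ≈ 385.000 ms.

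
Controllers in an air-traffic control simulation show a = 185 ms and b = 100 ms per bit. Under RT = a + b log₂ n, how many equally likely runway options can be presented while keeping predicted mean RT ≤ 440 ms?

100·log₂ n ≤ 440 − 185 = 255, giving log₂ n ≤ 2.5500 and n ≤ 5.856. The largest whole number is 5.

5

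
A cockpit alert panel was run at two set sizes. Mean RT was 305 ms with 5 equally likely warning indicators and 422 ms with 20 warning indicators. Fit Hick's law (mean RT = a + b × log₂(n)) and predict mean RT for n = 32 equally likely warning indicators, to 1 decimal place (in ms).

461.7 ms

Solve the two-equation system in a and b:
  b = (422 − 305) / (log₂ 20 − log₂ 5) = 117 / (4.3219 − 2.3219) = 58.500 ms/bit
  a = 305 − 58.500 × 2.3219 = 169.167 ms
Then RT(32) = 169.167 + 58.500 × log₂ 32 = 169.167 + 58.500 × 5 ≈ 461.667 ms.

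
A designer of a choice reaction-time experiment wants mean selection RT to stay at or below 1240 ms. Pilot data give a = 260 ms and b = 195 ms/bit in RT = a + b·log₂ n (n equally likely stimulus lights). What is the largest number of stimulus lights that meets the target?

Set 260 + 195·log₂ n ≤ 1240 → log₂ n ≤ (1240 − 260)/195 = 5.0256.
So n ≤ 2^5.0256 = 32.574; the largest integer n is 32.

32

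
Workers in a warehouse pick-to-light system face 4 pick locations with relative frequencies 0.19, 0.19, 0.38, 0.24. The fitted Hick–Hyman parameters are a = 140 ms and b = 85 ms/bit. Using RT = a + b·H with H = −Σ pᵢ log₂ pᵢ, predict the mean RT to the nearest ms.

Entropy contributions −pᵢ log₂ pᵢ: 0.4552, 0.4552, 0.5305, 0.4941; sum H = 1.9350 bits.
RT = a + bH = 140 + 85·1.9350 = 304.48 ms.

304 ms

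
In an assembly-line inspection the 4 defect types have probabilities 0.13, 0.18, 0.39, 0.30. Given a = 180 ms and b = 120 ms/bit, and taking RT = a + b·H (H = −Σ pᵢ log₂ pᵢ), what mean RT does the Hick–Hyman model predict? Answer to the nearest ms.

405 ms

Entropy contributions −pᵢ log₂ pᵢ: 0.3826, 0.4453, 0.5298, 0.5211; sum H = 1.8788 bits.
RT = a + bH = 180 + 120·1.8788 = 405.46 ms.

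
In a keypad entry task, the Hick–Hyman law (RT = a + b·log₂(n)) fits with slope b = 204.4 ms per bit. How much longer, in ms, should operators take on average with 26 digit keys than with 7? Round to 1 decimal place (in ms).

Only the slope matters, since a is common to both: ΔRT = b·log₂(n₂/n₁).
log₂(26) − log₂(7) = 4.7004 − 2.8074 = 1.8931.
ΔRT = 204.4 × 1.8931 = 386.947 ms.

386.9 ms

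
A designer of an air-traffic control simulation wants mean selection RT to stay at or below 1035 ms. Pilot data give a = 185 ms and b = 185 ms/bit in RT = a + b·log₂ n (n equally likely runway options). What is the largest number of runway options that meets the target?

24

Information budget: (1035 − 185)/185 = 4.5946 bits, so n ≤ 2^4.5946 = 24.161 → at most 24.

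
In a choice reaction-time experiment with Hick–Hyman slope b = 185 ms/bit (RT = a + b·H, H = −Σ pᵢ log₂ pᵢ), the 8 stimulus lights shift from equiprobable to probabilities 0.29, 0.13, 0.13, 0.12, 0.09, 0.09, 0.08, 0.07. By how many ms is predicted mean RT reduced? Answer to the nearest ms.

The RT saving is b·ΔH. Equiprobable H₀ = log₂(8) = 3.0000 bits; with the given probabilities H = 2.8356 bits.
b·(H₀ − H) = 185 × (3.0000 − 2.8356) = 30.41 ms.

30 ms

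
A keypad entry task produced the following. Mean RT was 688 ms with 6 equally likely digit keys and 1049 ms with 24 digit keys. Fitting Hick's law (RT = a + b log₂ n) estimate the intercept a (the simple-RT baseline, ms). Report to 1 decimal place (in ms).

221.4 ms

The slope on a log₂ axis is (1049 − 688) / (4.5850 − 2.5850) = 180.500 ms/bit.
Intercept: a = 688 − 180.500·log₂(6) = 221.414 ms.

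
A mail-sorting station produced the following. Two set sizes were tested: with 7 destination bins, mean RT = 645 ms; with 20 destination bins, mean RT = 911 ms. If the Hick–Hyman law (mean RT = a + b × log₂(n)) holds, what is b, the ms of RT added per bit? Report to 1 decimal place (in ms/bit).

175.6 ms/bit

b = (RT₂ − RT₁)/(log₂ n₂ − log₂ n₁) = (911 − 645)/(4.3219 − 2.8074) = 175.627 ms/bit.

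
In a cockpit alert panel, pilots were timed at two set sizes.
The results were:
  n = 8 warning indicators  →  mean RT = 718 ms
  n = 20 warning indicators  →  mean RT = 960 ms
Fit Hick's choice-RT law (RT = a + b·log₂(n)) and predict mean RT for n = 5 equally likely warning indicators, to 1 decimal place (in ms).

With log₂ n on the abscissa the relation is linear; from the two conditions:
  b = (960 − 718) / (log₂ 20 − log₂ 8) = 242 / (4.3219 − 3) = 183.066 ms/bit
  a = 718 − 183.066 × 3 = 168.802 ms
Then RT(5) = 168.802 + 183.066 × log₂ 5 = 168.802 + 183.066 × 2.3219 ≈ 593.868 ms.

593.9 ms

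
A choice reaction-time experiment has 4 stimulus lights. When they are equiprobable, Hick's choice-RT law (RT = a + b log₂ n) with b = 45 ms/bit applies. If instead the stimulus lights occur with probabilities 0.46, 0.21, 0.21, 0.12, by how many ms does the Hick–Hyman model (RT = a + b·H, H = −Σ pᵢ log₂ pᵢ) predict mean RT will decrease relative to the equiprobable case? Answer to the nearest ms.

The RT saving is b·ΔH. Equiprobable H₀ = log₂(4) = 2.0000 bits; with the given probabilities H = 1.8280 bits.
b·(H₀ − H) = 45 × (2.0000 − 1.8280) = 7.74 ms.

8 ms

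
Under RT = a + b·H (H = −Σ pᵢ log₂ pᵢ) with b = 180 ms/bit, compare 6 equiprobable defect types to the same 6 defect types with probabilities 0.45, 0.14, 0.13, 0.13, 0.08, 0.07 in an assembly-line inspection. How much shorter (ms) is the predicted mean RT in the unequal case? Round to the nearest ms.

Equiprobable entropy H₀ = log₂ 6 = 2.5850 bits.
Skewed entropy H = −Σ pᵢ log₂ pᵢ = 2.2409 bits.
ΔRT = b·(H₀ − H) = 180 × 0.3441 = 61.94 ms.

62 ms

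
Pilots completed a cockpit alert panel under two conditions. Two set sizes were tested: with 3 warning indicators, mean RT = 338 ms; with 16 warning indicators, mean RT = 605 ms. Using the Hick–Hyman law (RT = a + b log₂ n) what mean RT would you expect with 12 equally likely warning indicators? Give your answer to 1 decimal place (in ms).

559.1 ms

With log₂ n on the abscissa the relation is linear; from the two conditions:
  b = (605 − 338) / (log₂ 16 − log₂ 3) = 267 / (4 − 1.5850) = 110.557 ms/bit
  a = 338 − 110.557 × 1.5850 = 162.771 ms
Then RT(12) = 162.771 + 110.557 × log₂ 12 = 162.771 + 110.557 × 3.5850 ≈ 559.115 ms.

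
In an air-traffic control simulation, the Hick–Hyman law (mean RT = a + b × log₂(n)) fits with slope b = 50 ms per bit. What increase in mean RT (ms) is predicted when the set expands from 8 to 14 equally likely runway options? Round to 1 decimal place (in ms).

ΔRT = (a + b log₂ n₂) − (a + b log₂ n₁) = b·(log₂ n₂ − log₂ n₁).
log₂(14) − log₂(8) = 3.8074 − 3 = 0.8074.
ΔRT = 50 × 0.8074 = 40.368 ms.

40.4 ms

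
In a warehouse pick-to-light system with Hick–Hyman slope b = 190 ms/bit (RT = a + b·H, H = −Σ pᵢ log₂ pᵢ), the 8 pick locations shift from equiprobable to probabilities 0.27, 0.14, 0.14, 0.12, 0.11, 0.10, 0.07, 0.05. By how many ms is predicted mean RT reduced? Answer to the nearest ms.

31 ms

Equiprobable entropy H₀ = log₂ 8 = 3.0000 bits.
Skewed entropy H = −Σ pᵢ log₂ pᵢ = 2.8384 bits.
ΔRT = b·(H₀ − H) = 190 × 0.1616 = 30.70 ms.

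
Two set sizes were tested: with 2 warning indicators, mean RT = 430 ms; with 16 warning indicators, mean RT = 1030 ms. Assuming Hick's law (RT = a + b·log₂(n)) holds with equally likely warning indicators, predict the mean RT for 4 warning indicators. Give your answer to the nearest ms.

630 ms

Fit slope and intercept:
  b = (1030 − 430) / (log₂ 16 − log₂ 2) = 600 / (4 − 1) = 200 ms/bit
  a = 430 − 200 × 1 = 230 ms
Then RT(4) = 230 + 200 × log₂ 4 = 230 + 200 × 2 ≈ 630.000 ms.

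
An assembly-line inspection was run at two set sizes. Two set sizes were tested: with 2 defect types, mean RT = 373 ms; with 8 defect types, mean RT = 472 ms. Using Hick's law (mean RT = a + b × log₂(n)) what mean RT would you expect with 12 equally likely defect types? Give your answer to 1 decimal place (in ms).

501.0 ms

With log₂ n on the abscissa the relation is linear; from the two conditions:
  b = (472 − 373) / (log₂ 8 − log₂ 2) = 99 / (3 − 1) = 49.500 ms/bit
  a = 373 − 49.500 × 1 = 323.500 ms
Then RT(12) = 323.500 + 49.500 × log₂ 12 = 323.500 + 49.500 × 3.5850 ≈ 500.956 ms.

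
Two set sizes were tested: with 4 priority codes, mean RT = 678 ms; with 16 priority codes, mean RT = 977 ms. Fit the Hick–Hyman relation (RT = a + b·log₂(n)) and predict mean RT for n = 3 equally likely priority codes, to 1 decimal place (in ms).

With log₂ n on the abscissa the relation is linear; from the two conditions:
  b = (977 − 678) / (log₂ 16 − log₂ 4) = 299 / (4 − 2) = 149.500 ms/bit
  a = 678 − 149.500 × 2 = 379.000 ms
Then RT(3) = 379.000 + 149.500 × log₂ 3 = 379.000 + 149.500 × 1.5850 ≈ 615.952 ms.

616.0 ms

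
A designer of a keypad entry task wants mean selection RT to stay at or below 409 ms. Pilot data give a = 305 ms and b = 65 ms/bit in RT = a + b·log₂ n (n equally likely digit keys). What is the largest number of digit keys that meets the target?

3

Set 305 + 65·log₂ n ≤ 409 → log₂ n ≤ (409 − 305)/65 = 1.6000.
So n ≤ 2^1.6000 = 3.031; the largest integer n is 3.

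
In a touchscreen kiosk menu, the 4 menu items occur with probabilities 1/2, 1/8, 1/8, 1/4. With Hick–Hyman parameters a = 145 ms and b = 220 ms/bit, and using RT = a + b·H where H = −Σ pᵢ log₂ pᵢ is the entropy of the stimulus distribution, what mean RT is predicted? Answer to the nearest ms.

530 ms

H = −Σ pᵢ log₂ pᵢ = 0.5·1 + 0.125·3 + 0.125·3 + 0.25·2 = 1.750 bits.
RT = 145 + 220 × 1.750 = 530.00 ms.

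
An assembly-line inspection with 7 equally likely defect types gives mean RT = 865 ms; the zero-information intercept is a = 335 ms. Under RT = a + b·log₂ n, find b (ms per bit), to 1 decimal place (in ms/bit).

b = (865 − 335) / log₂(7) = 530 / 2.8074 = 188.790 ms/bit.

188.8 ms/bit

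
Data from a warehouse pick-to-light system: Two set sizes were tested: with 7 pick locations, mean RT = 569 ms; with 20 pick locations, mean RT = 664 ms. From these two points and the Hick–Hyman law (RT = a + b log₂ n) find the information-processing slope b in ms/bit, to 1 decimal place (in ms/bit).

b = (RT₂ − RT₁)/(log₂ n₂ − log₂ n₁) = (664 − 569)/(4.3219 − 2.8074) = 62.724 ms/bit.

62.7 ms/bit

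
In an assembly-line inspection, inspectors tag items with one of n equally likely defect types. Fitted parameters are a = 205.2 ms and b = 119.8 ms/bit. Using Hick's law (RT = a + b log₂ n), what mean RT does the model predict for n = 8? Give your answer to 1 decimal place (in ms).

log₂(8) = 3 bits, so RT = 205.2 + 119.8 × 3 ≈ 564.600 ms.

564.6 ms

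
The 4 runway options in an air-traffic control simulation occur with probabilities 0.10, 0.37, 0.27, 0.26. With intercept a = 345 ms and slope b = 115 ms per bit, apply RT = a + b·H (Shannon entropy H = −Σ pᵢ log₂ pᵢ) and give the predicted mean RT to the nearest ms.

H = 0.10·log₂(1/0.10) + 0.37·log₂(1/0.37) + 0.27·log₂(1/0.27) + 0.26·log₂(1/0.26) = 1.8782 bits.
RT = 345 + 115 × 1.8782 = 561.00 ms.

561 ms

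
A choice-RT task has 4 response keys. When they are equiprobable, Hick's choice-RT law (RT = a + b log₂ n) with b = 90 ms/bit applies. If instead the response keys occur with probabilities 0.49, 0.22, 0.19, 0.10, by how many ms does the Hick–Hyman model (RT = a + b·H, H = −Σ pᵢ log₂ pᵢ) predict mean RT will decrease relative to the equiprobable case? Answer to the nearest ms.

20 ms

Equiprobable entropy H₀ = log₂ 4 = 2.0000 bits.
Skewed entropy H = −Σ pᵢ log₂ pᵢ = 1.7723 bits.
ΔRT = b·(H₀ − H) = 90 × 0.2277 = 20.50 ms.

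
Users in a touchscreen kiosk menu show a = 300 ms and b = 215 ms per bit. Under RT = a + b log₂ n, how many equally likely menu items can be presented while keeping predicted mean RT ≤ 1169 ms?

215·log₂ n ≤ 1169 − 300 = 869, giving log₂ n ≤ 4.0419 and n ≤ 16.471. The largest whole number is 16.

16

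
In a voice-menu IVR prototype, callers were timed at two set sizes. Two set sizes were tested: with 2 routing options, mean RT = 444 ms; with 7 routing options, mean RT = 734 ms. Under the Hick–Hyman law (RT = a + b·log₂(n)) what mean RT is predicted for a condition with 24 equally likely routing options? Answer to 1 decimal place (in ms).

With log₂ n on the abscissa the relation is linear; from the two conditions:
  b = (734 − 444) / (log₂ 7 − log₂ 2) = 290 / (2.8074 − 1) = 160.455 ms/bit
  a = 444 − 160.455 × 1 = 283.545 ms
Then RT(24) = 283.545 + 160.455 × log₂ 24 = 283.545 + 160.455 × 4.5850 ≈ 1019.227 ms.

1019.2 ms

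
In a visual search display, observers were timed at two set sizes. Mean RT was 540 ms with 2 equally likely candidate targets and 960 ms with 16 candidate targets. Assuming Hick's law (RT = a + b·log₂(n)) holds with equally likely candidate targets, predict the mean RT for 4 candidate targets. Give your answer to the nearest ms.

680 ms

With log₂ n on the abscissa the relation is linear; from the two conditions:
  b = (960 − 540) / (log₂ 16 − log₂ 2) = 420 / (4 − 1) = 140 ms/bit
  a = 540 − 140 × 1 = 400 ms
Then RT(4) = 400 + 140 × log₂ 4 = 400 + 140 × 2 ≈ 680.000 ms.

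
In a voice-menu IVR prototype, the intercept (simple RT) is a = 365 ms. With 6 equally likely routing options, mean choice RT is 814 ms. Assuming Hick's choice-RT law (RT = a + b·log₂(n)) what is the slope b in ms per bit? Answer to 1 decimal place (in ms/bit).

173.7 ms/bit

6 alternatives carry log₂ 6 = 2.5850 bits; the choice cost is 814 − 365 = 449 ms, so b = 449/2.5850 = 173.697 ms/bit.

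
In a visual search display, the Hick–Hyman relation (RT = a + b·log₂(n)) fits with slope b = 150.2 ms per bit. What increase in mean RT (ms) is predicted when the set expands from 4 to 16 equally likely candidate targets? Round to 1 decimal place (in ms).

300.4 ms

Only the slope matters, since a is common to both: ΔRT = b·log₂(n₂/n₁).
log₂(16) − log₂(4) = log₂(16/4) = log₂(4) = 2.
ΔRT = 150.2 × 2.0000 = 300.400 ms.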